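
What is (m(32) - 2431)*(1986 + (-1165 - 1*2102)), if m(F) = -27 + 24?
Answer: 3117954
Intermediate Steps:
m(F) = -3
(m(32) - 2431)*(1986 + (-1165 - 1*2102)) = (-3 - 2431)*(1986 + (-1165 - 1*2102)) = -2434*(1986 + (-1165 - 2102)) = -2434*(1986 - 3267) = -2434*(-1281) = 3117954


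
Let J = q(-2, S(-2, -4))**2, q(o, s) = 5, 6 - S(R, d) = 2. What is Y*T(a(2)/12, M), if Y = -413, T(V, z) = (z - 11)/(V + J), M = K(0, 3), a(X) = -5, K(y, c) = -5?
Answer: 1344/5 ≈ 268.80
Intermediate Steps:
S(R, d) = 4 (S(R, d) = 6 - 1*2 = 6 - 2 = 4)
M = -5
J = 25 (J = 5**2 = 25)
T(V, z) = (-11 + z)/(25 + V) (T(V, z) = (z - 11)/(V + 25) = (-11 + z)/(25 + V))
Y*T(a(2)/12, M) = -413*(-11 - 5)/(25 - 5/12) = -413*(-16)/(25 - 5*1/12) = -413*(-16)/(25 - 5/12) = -413*(-16)/295/12 = -84*(-16)/5 = -413*(-192/295) = 1344/5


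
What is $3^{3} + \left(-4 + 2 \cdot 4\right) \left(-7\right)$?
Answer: $-1$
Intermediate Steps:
$3^{3} + \left(-4 + 2 \cdot 4\right) \left(-7\right) = 27 + \left(-4 + 8\right) \left(-7\right) = 27 + 4 \left(-7\right) = 27 - 28 = -1$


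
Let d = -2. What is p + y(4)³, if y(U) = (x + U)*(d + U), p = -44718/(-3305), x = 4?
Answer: 13581998/3305 ≈ 4109.5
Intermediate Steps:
p = 44718/3305 (p = -44718*(-1/3305) = 44718/3305 ≈ 13.530)
y(U) = (-2 + U)*(4 + U) (y(U) = (4 + U)*(-2 + U) = (-2 + U)*(4 + U))
p + y(4)³ = 44718/3305 + (-8 + 4² + 2*4)³ = 44718/3305 + (-8 + 16 + 8)³ = 44718/3305 + 16³ = 44718/3305 + 4096 = 13581998/3305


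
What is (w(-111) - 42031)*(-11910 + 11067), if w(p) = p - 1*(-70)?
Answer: 35466696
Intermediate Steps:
w(p) = 70 + p (w(p) = p + 70 = 70 + p)
(w(-111) - 42031)*(-11910 + 11067) = ((70 - 111) - 42031)*(-11910 + 11067) = (-41 - 42031)*(-843) = -42072*(-843) = 35466696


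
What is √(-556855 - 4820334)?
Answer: I*√5377189 ≈ 2318.9*I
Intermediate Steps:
√(-556855 - 4820334) = √(-5377189) = I*√5377189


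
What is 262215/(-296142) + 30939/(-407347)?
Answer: -38658276981/40210851758 ≈ -0.96139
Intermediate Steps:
262215/(-296142) + 30939/(-407347) = 262215*(-1/296142) + 30939*(-1/407347) = -87405/98714 - 30939/407347 = -38658276981/40210851758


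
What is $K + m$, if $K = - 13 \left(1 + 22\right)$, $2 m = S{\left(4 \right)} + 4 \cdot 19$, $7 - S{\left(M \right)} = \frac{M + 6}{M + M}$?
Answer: $- \frac{2065}{8} \approx -258.13$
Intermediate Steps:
$S{\left(M \right)} = 7 - \frac{6 + M}{2 M}$ ($S{\left(M \right)} = 7 - \frac{M + 6}{M + M} = 7 - \frac{6 + M}{2 M}$)
$m = \frac{327}{8}$ ($m = \frac{\left(\frac{13}{2} - \frac{3}{4}\right) + 4 \cdot 19}{2} = \frac{\left(\frac{13}{2} - \frac{3}{4}\right) + 76}{2} = \frac{\frac{23}{4} + 76}{2} = \frac{1}{2} \cdot \frac{327}{4} = \frac{327}{8} \approx 40.875$)
$K = -299$ ($K = \left(-13\right) 23 = -299$)
$K + m = -299 + \frac{327}{8} = - \frac{2065}{8}$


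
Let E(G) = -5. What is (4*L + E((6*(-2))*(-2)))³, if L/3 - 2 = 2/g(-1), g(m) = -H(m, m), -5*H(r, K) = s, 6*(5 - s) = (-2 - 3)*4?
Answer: 4657463/125 ≈ 37260.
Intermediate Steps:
s = 25/3 (s = 5 - (-2 - 3)*4/6 = 5 - (-5)*4/6 = 5 - ⅙*(-20) = 5 + 10/3 = 25/3 ≈ 8.3333)
H(r, K) = -5/3 (H(r, K) = -⅕*25/3 = -5/3)
g(m) = 5/3 (g(m) = -1*(-5/3) = 5/3)
L = 48/5 (L = 6 + 3*(2/(5/3)) = 6 + 3*(2*(⅗)) = 6 + 3*(6/5) = 6 + 18/5 = 48/5 ≈ 9.6000)
(4*L + E((6*(-2))*(-2)))³ = (4*(48/5) - 5)³ = (192/5 - 5)³ = (167/5)³ = 4657463/125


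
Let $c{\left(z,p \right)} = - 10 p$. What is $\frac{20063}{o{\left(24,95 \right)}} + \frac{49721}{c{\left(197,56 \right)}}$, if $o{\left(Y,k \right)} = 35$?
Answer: $\frac{271287}{560} \approx 484.44$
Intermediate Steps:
$\frac{20063}{o{\left(24,95 \right)}} + \frac{49721}{c{\left(197,56 \right)}} = \frac{20063}{35} + \frac{49721}{\left(-10\right) 56} = 20063 \cdot \frac{1}{35} + \frac{49721}{-560} = \frac{20063}{35} + 49721 \left(- \frac{1}{560}\right) = \frac{20063}{35} - \frac{7103}{80} = \frac{271287}{560}$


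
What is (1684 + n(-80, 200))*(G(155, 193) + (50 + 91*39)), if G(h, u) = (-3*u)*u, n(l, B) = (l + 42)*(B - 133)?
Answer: 93223576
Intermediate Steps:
n(l, B) = (-133 + B)*(42 + l) (n(l, B) = (42 + l)*(-133 + B) = (-133 + B)*(42 + l))
G(h, u) = -3*u²
(1684 + n(-80, 200))*(G(155, 193) + (50 + 91*39)) = (1684 + (-5586 - 133*(-80) + 42*200 + 200*(-80)))*(-3*193² + (50 + 91*39)) = (1684 + (-5586 + 10640 + 8400 - 16000))*(-3*37249 + (50 + 3549)) = (1684 - 2546)*(-111747 + 3599) = -862*(-108148) = 93223576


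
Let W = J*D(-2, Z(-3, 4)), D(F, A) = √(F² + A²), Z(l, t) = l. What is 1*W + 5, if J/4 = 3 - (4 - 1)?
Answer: 5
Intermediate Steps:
D(F, A) = √(A² + F²)
J = 0 (J = 4*(3 - (4 - 1)) = 4*(3 - 1*3) = 4*(3 - 3) = 4*0 = 0)
W = 0 (W = 0*√((-3)² + (-2)²) = 0*√(9 + 4) = 0*√13 = 0)
1*W + 5 = 1*0 + 5 = 0 + 5 = 5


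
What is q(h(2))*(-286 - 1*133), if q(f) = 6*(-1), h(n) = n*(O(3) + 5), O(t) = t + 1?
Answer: 2514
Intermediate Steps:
O(t) = 1 + t
h(n) = 9*n (h(n) = n*((1 + 3) + 5) = n*(4 + 5) = n*9 = 9*n)
q(f) = -6
q(h(2))*(-286 - 1*133) = -6*(-286 - 1*133) = -6*(-286 - 133) = -6*(-419) = 2514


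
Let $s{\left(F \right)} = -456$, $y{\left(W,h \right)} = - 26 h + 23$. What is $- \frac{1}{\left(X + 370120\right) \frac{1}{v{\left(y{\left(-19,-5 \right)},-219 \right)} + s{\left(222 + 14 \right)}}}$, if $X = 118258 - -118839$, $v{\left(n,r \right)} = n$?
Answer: $\frac{303}{607217} \approx 0.000499$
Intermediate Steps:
$y{\left(W,h \right)} = 23 - 26 h$
$X = 237097$ ($X = 118258 + 118839 = 237097$)
$- \frac{1}{\left(X + 370120\right) \frac{1}{v{\left(y{\left(-19,-5 \right)},-219 \right)} + s{\left(222 + 14 \right)}}} = - \frac{1}{\left(237097 + 370120\right) \frac{1}{\left(23 - -130\right) - 456}} = - \frac{1}{607217 \frac{1}{\left(23 + 130\right) - 456}} = - \frac{1}{607217 \frac{1}{153 - 456}} = - \frac{1}{607217 \frac{1}{-303}} = - \frac{1}{607217 \left(- \frac{1}{303}\right)} = - \frac{1}{- \frac{607217}{303}} = \left(-1\right) \left(- \frac{303}{607217}\right) = \frac{303}{607217}$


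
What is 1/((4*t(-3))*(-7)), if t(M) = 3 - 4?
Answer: 1/28 ≈ 0.035714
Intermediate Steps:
t(M) = -1
1/((4*t(-3))*(-7)) = 1/((4*(-1))*(-7)) = 1/(-4*(-7)) = 1/28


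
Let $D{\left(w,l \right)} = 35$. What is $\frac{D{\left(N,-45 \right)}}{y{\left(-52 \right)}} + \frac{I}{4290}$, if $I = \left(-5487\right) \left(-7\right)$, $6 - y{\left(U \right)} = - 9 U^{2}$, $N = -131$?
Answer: $\frac{77925169}{8702265} \approx 8.9546$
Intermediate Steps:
$y{\left(U \right)} = 6 + 9 U^{2}$ ($y{\left(U \right)} = 6 - - 9 U^{2} = 6 + 9 U^{2}$)
$I = 38409$
$\frac{D{\left(N,-45 \right)}}{y{\left(-52 \right)}} + \frac{I}{4290} = \frac{35}{6 + 9 \left(-52\right)^{2}} + \frac{38409}{4290} = \frac{35}{6 + 9 \cdot 2704} + 38409 \cdot \frac{1}{4290} = \frac{35}{6 + 24336} + \frac{12803}{1430} = \frac{35}{24342} + \frac{12803}{1430} = \frac{77925169}{8702265}$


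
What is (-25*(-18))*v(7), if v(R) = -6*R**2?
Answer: -132300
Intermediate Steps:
(-25*(-18))*v(7) = (-25*(-18))*(-6*7**2) = 450*(-6*49) = 450*(-294) = -132300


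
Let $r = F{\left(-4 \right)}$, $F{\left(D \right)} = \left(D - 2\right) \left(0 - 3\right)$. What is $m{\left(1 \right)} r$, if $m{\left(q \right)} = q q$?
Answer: $18$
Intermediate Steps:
$m{\left(q \right)} = q^{2}$
$F{\left(D \right)} = 6 - 3 D$ ($F{\left(D \right)} = \left(-2 + D\right) \left(-3\right) = 6 - 3 D$)
$r = 18$ ($r = 6 - -12 = 6 + 12 = 18$)
$m{\left(1 \right)} r = 1^{2} \cdot 18 = 1 \cdot 18 = 18$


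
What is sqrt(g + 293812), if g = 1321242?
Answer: sqrt(1615054) ≈ 1270.8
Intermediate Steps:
sqrt(g + 293812) = sqrt(1321242 + 293812) = sqrt(1615054)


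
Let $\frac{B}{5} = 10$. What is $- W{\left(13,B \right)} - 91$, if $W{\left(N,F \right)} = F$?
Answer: $-141$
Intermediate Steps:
$B = 50$ ($B = 5 \cdot 10 = 50$)
$- W{\left(13,B \right)} - 91 = \left(-1\right) 50 - 91 = -50 - 91 = -141$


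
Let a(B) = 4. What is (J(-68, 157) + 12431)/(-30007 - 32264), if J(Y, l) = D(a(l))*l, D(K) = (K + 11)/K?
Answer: -52079/249084 ≈ -0.20908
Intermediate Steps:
D(K) = (11 + K)/K
J(Y, l) = 15*l/4 (J(Y, l) = ((11 + 4)/4)*l = ((¼)*15)*l = 15*l/4)
(J(-68, 157) + 12431)/(-30007 - 32264) = ((15/4)*157 + 12431)/(-30007 - 32264) = (2355/4 + 12431)/(-62271) = (52079/4)*(-1/62271) = -52079/249084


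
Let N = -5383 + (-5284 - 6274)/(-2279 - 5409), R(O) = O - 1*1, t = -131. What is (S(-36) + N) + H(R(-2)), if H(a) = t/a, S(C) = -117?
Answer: -62905099/11532 ≈ -5454.8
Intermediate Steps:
R(O) = -1 + O (R(O) = O - 1 = -1 + O)
H(a) = -131/a
N = -20686473/3844 (N = -5383 - 11558/(-7688) = -5383 - 11558*(-1/7688) = -5383 + 5779/3844 = -20686473/3844 ≈ -5381.5)
(S(-36) + N) + H(R(-2)) = (-117 - 20686473/3844) - 131/(-1 - 2) = -21136221/3844 - 131/(-3) = -21136221/3844 - 131*(-1/3) = -21136221/3844 + 131/3 = -62905099/11532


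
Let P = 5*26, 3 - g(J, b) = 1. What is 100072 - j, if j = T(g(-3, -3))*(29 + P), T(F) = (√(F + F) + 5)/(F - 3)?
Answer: 101185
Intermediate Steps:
g(J, b) = 2 (g(J, b) = 3 - 1*1 = 3 - 1 = 2)
P = 130
T(F) = (5 + √2*√F)/(-3 + F) (T(F) = (√(2*F) + 5)/(-3 + F) = (√2*√F + 5)/(-3 + F) = (5 + √2*√F)/(-3 + F))
j = -1113 (j = ((5 + √2*√2)/(-3 + 2))*(29 + 130) = ((5 + 2)/(-1))*159 = -1*7*159 = -7*159 = -1113)
100072 - j = 100072 - 1*(-1113) = 100072 + 1113 = 101185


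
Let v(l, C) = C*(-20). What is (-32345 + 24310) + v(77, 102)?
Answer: -10075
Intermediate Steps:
v(l, C) = -20*C
(-32345 + 24310) + v(77, 102) = (-32345 + 24310) - 20*102 = -8035 - 2040 = -10075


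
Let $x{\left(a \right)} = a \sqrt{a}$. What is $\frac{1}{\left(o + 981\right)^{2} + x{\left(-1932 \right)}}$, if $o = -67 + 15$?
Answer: $\frac{863041}{752051197249} + \frac{3864 i \sqrt{483}}{752051197249} \approx 1.1476 \cdot 10^{-6} + 1.1292 \cdot 10^{-7} i$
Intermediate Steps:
$o = -52$
$x{\left(a \right)} = a^{\frac{3}{2}}$
$\frac{1}{\left(o + 981\right)^{2} + x{\left(-1932 \right)}} = \frac{1}{\left(-52 + 981\right)^{2} + \left(-1932\right)^{\frac{3}{2}}} = \frac{1}{929^{2} - 3864 i \sqrt{483}} = \frac{1}{863041 - 3864 i \sqrt{483}}$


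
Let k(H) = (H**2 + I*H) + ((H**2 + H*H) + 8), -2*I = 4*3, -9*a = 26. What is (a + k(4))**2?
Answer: 68644/81 ≈ 847.46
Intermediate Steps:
a = -26/9 (a = -1/9*26 = -26/9 ≈ -2.8889)
I = -6 (I = -2*3 = -1/2*12 = -6)
k(H) = 8 - 6*H + 3*H**2 (k(H) = (H**2 - 6*H) + ((H**2 + H*H) + 8) = (H**2 - 6*H) + ((H**2 + H**2) + 8) = (H**2 - 6*H) + (2*H**2 + 8) = (H**2 - 6*H) + (8 + 2*H**2) = 8 - 6*H + 3*H**2)
(a + k(4))**2 = (-26/9 + (8 - 6*4 + 3*4**2))**2 = (-26/9 + (8 - 24 + 3*16))**2 = (-26/9 + (8 - 24 + 48))**2 = (-26/9 + 32)**2 = (262/9)**2 = 68644/81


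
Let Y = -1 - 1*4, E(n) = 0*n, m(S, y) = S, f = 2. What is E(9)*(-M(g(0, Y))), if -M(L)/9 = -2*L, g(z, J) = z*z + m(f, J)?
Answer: 0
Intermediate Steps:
E(n) = 0
Y = -5 (Y = -1 - 4 = -5)
g(z, J) = 2 + z² (g(z, J) = z*z + 2 = z² + 2 = 2 + z²)
M(L) = 18*L (M(L) = -(-18)*L = 18*L)
E(9)*(-M(g(0, Y))) = 0*(-18*(2 + 0²)) = 0*(-18*(2 + 0)) = 0*(-18*2) = 0*(-1*36) = 0*(-36) = 0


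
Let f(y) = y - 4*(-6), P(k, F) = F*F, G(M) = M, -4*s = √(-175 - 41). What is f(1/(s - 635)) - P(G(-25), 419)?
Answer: 3*(-175537*√6 + 74310664*I)/(-1270*I + 3*√6) ≈ -1.7554e+5 + 9.0599e-6*I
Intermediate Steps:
s = -3*I*√6/2 (s = -√(-175 - 41)/4 = -3*I*√6/2 ≈ -3.6742*I)
P(k, F) = F²
f(y) = 24 + y (f(y) = y + 24 = 24 + y)
f(1/(s - 635)) - P(G(-25), 419) = (24 + 1/(-3*I*√6/2 - 635)) - 1*419² = (24 + 1/(-635 - 3*I*√6/2)) - 1*175561 = (24 + 1/(-635 - 3*I*√6/2)) - 175561 = -175537 + 1/(-635 - 3*I*√6/2)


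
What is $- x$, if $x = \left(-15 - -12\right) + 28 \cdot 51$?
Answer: $-1425$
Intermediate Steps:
$x = 1425$ ($x = \left(-15 + 12\right) + 1428 = -3 + 1428 = 1425$)
$- x = \left(-1\right) 1425 = -1425$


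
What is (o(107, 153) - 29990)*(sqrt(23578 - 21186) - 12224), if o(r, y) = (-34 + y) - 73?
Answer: 366035456 - 59888*sqrt(598) ≈ 3.6457e+8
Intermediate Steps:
o(r, y) = -107 + y
(o(107, 153) - 29990)*(sqrt(23578 - 21186) - 12224) = ((-107 + 153) - 29990)*(sqrt(23578 - 21186) - 12224) = (46 - 29990)*(sqrt(2392) - 12224) = -29944*(2*sqrt(598) - 12224) = -29944*(-12224 + 2*sqrt(598)) = 366035456 - 59888*sqrt(598)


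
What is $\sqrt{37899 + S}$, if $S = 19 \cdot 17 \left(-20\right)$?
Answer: $\sqrt{31439} \approx 177.31$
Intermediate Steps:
$S = -6460$ ($S = 323 \left(-20\right) = -6460$)
$\sqrt{37899 + S} = \sqrt{37899 - 6460} = \sqrt{31439}$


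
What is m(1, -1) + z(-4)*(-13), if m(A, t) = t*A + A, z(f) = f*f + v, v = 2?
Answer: -234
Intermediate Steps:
z(f) = 2 + f**2 (z(f) = f*f + 2 = f**2 + 2 = 2 + f**2)
m(A, t) = A + A*t (m(A, t) = A*t + A = A + A*t)
m(1, -1) + z(-4)*(-13) = 1*(1 - 1) + (2 + (-4)**2)*(-13) = 1*0 + (2 + 16)*(-13) = 0 + 18*(-13) = 0 - 234 = -234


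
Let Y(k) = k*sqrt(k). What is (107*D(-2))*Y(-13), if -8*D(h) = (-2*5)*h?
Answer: 6955*I*sqrt(13)/2 ≈ 12538.0*I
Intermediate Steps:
D(h) = 5*h/4 (D(h) = -(-2*5)*h/8 = -(-5)*h/4 = 5*h/4)
Y(k) = k**(3/2)
(107*D(-2))*Y(-13) = (107*((5/4)*(-2)))*(-13)**(3/2) = (107*(-5/2))*(-13*I*sqrt(13)) = -(-6955)*I*sqrt(13)/2 = 6955*I*sqrt(13)/2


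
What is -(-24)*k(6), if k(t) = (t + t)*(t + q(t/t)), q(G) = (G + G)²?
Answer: 2880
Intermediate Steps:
q(G) = 4*G² (q(G) = (2*G)² = 4*G²)
k(t) = 2*t*(4 + t) (k(t) = (t + t)*(t + 4*(t/t)²) = (2*t)*(t + 4*1²) = (2*t)*(t + 4*1) = (2*t)*(t + 4) = (2*t)*(4 + t) = 2*t*(4 + t))
-(-24)*k(6) = -(-24)*2*6*(4 + 6) = -(-24)*2*6*10 = -(-24)*120 = -24*(-120) = 2880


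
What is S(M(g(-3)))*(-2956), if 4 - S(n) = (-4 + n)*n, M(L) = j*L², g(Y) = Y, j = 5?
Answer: 5441996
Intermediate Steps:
M(L) = 5*L²
S(n) = 4 - n*(-4 + n) (S(n) = 4 - (-4 + n)*n = 4 - n*(-4 + n))
S(M(g(-3)))*(-2956) = (4 - (5*(-3)²)² + 4*(5*(-3)²))*(-2956) = (4 - (5*9)² + 4*(5*9))*(-2956) = (4 - 1*45² + 4*45)*(-2956) = (4 - 1*2025 + 180)*(-2956) = (4 - 2025 + 180)*(-2956) = -1841*(-2956) = 5441996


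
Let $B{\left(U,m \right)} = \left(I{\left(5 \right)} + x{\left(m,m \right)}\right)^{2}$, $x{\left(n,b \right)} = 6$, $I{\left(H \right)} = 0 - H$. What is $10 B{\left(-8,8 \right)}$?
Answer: $10$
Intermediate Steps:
$I{\left(H \right)} = - H$
$B{\left(U,m \right)} = 1$ ($B{\left(U,m \right)} = \left(\left(-1\right) 5 + 6\right)^{2} = \left(-5 + 6\right)^{2} = 1^{2} = 1$)
$10 B{\left(-8,8 \right)} = 10 \cdot 1 = 10$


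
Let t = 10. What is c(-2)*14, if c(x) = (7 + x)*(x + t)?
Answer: 560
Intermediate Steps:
c(x) = (7 + x)*(10 + x) (c(x) = (7 + x)*(x + 10) = (7 + x)*(10 + x))
c(-2)*14 = (70 + (-2)**2 + 17*(-2))*14 = (70 + 4 - 34)*14 = 40*14 = 560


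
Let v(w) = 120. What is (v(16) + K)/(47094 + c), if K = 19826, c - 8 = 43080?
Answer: 9973/45091 ≈ 0.22117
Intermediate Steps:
c = 43088 (c = 8 + 43080 = 43088)
(v(16) + K)/(47094 + c) = (120 + 19826)/(47094 + 43088) = 19946/90182 = 19946*(1/90182) = 9973/45091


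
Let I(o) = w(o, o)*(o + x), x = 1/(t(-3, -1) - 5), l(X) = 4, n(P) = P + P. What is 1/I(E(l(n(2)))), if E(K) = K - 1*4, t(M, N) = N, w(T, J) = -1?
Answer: 6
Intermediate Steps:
n(P) = 2*P
E(K) = -4 + K (E(K) = K - 4 = -4 + K)
x = -⅙ (x = 1/(-1 - 5) = 1/(-6) = -⅙ ≈ -0.16667)
I(o) = ⅙ - o (I(o) = -(o - ⅙) = -(-⅙ + o) = ⅙ - o)
1/I(E(l(n(2)))) = 1/(⅙ - (-4 + 4)) = 1/(⅙ - 1*0) = 1/(⅙ + 0) = 1/(⅙) = 6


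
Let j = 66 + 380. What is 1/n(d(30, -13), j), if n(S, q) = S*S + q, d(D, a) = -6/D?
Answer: 25/11151 ≈ 0.0022420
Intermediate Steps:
j = 446
n(S, q) = q + S² (n(S, q) = S² + q = q + S²)
1/n(d(30, -13), j) = 1/(446 + (-6/30)²) = 1/(446 + (-6*1/30)²) = 1/(446 + (-⅕)²) = 1/(446 + 1/25) = 1/(11151/25) = 25/11151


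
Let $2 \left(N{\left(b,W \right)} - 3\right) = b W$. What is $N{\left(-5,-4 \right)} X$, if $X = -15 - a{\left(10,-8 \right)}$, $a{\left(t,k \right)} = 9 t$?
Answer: $-1365$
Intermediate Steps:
$N{\left(b,W \right)} = 3 + \frac{W b}{2}$ ($N{\left(b,W \right)} = 3 + \frac{b W}{2} = 3 + \frac{W b}{2}$)
$X = -105$ ($X = -15 - 9 \cdot 10 = -15 - 90 = -105$)
$N{\left(-5,-4 \right)} X = \left(3 + \frac{1}{2} \left(-4\right) \left(-5\right)\right) \left(-105\right) = \left(3 + 10\right) \left(-105\right) = 13 \left(-105\right) = -1365$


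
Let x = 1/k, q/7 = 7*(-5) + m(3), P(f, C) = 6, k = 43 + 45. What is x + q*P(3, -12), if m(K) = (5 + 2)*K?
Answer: -51743/88 ≈ -587.99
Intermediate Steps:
m(K) = 7*K
k = 88
q = -98 (q = 7*(7*(-5) + 7*3) = 7*(-35 + 21) = 7*(-14) = -98)
x = 1/88 ≈ 0.011364
x + q*P(3, -12) = 1/88 - 98*6 = 1/88 - 588 = -51743/88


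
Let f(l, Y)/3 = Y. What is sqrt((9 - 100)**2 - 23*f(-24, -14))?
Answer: sqrt(9247) ≈ 96.161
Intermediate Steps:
f(l, Y) = 3*Y
sqrt((9 - 100)**2 - 23*f(-24, -14)) = sqrt((9 - 100)**2 - 69*(-14)) = sqrt((-91)**2 - 23*(-42)) = sqrt(8281 + 966) = sqrt(9247)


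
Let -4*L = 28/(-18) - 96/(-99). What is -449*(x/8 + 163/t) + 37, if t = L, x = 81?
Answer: -116974325/232 ≈ -5.0420e+5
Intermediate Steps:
L = 29/198 (L = -(28/(-18) - 96/(-99))/4 = -(28*(-1/18) - 96*(-1/99))/4 = -(-14/9 + 32/33)/4 = -¼*(-58/99) = 29/198 ≈ 0.14646)
t = 29/198 ≈ 0.14646
-449*(x/8 + 163/t) + 37 = -449*(81/8 + 163/(29/198)) + 37 = -449*(81*(⅛) + 163*(198/29)) + 37 = -449*(81/8 + 32274/29) + 37 = -449*260541/232 + 37 = -116982909/232 + 37 = -116974325/232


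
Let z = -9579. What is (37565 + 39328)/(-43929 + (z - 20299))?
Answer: -76893/73807 ≈ -1.0418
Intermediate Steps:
(37565 + 39328)/(-43929 + (z - 20299)) = (37565 + 39328)/(-43929 + (-9579 - 20299)) = 76893/(-43929 - 29878) = 76893/(-73807) = 76893*(-1/73807) = -76893/73807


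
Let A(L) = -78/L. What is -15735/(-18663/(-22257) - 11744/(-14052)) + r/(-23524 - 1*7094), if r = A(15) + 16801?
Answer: -332200770723277/35345611170 ≈ -9398.6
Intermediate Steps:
r = 83979/5 (r = -78/15 + 16801 = -78*1/15 + 16801 = -26/5 + 16801 = 83979/5 ≈ 16796.)
-15735/(-18663/(-22257) - 11744/(-14052)) + r/(-23524 - 1*7094) = -15735/(-18663/(-22257) - 11744/(-14052)) + 83979/(5*(-23524 - 1*7094)) = -15735/(-18663*(-1/22257) - 11744*(-1/14052)) + 83979/(5*(-23524 - 7094)) = -15735/(6221/7419 + 2936/3513) + (83979/5)/(-30618) = -15735/14545519/8687649 + (83979/5)*(-1/30618) = -15735*8687649/14545519 - 1333/2430 = -136700157015/14545519 - 1333/2430 = -332200770723277/35345611170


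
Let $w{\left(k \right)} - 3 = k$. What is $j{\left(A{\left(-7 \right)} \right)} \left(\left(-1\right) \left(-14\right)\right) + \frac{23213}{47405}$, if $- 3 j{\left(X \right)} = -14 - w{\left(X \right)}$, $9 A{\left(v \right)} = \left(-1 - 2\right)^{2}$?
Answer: $\frac{4005233}{47405} \approx 84.49$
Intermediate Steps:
$w{\left(k \right)} = 3 + k$
$A{\left(v \right)} = 1$ ($A{\left(v \right)} = \frac{\left(-1 - 2\right)^{2}}{9} = \frac{\left(-3\right)^{2}}{9} = \frac{1}{9} \cdot 9 = 1$)
$j{\left(X \right)} = \frac{17}{3} + \frac{X}{3}$ ($j{\left(X \right)} = - \frac{-14 - \left(3 + X\right)}{3} = - \frac{-17 - X}{3} = \frac{17}{3} + \frac{X}{3}$)
$j{\left(A{\left(-7 \right)} \right)} \left(\left(-1\right) \left(-14\right)\right) + \frac{23213}{47405} = \left(\frac{17}{3} + \frac{1}{3} \cdot 1\right) \left(\left(-1\right) \left(-14\right)\right) + \frac{23213}{47405} = \left(\frac{17}{3} + \frac{1}{3}\right) 14 + 23213 \cdot \frac{1}{47405} = 6 \cdot 14 + \frac{23213}{47405} = 84 + \frac{23213}{47405} = \frac{4005233}{47405}$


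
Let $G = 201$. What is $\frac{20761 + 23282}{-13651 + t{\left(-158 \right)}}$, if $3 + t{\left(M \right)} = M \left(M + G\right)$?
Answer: $- \frac{14681}{6816} \approx -2.1539$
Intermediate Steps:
$t{\left(M \right)} = -3 + M \left(201 + M\right)$ ($t{\left(M \right)} = -3 + M \left(M + 201\right) = -3 + M \left(201 + M\right)$)
$\frac{20761 + 23282}{-13651 + t{\left(-158 \right)}} = \frac{20761 + 23282}{-13651 + \left(-3 + \left(-158\right)^{2} + 201 \left(-158\right)\right)} = \frac{44043}{-13651 - 6797} = \frac{44043}{-20448} = 44043 \left(- \frac{1}{20448}\right) = - \frac{14681}{6816}$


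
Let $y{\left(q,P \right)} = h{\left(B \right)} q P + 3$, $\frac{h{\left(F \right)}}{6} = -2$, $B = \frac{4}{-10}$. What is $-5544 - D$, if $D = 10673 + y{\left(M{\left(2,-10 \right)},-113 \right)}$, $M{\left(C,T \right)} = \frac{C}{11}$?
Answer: $- \frac{181132}{11} \approx -16467.0$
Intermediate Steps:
$M{\left(C,T \right)} = \frac{C}{11}$ ($M{\left(C,T \right)} = C \frac{1}{11} = \frac{C}{11}$)
$B = - \frac{2}{5}$ ($B = 4 \left(- \frac{1}{10}\right) = - \frac{2}{5} \approx -0.4$)
$h{\left(F \right)} = -12$ ($h{\left(F \right)} = 6 \left(-2\right) = -12$)
$y{\left(q,P \right)} = 3 - 12 P q$ ($y{\left(q,P \right)} = - 12 q P + 3 = - 12 P q + 3 = 3 - 12 P q$)
$D = \frac{120148}{11}$ ($D = 10673 - \left(-3 - 1356 \cdot \frac{1}{11} \cdot 2\right) = 10673 - \left(-3 - \frac{2712}{11}\right) = 10673 + \left(3 + \frac{2712}{11}\right) = 10673 + \frac{2745}{11} = \frac{120148}{11} \approx 10923.0$)
$-5544 - D = -5544 - \frac{120148}{11} = - \frac{181132}{11}$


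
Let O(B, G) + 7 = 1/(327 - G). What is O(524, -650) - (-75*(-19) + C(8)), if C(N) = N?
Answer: -1406879/977 ≈ -1440.0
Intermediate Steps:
O(B, G) = -7 + 1/(327 - G)
O(524, -650) - (-75*(-19) + C(8)) = (2288 - 7*(-650))/(-327 - 650) - (-75*(-19) + 8) = (2288 + 4550)/(-977) - (1425 + 8) = -1/977*6838 - 1*1433 = -6838/977 - 1433 = -1406879/977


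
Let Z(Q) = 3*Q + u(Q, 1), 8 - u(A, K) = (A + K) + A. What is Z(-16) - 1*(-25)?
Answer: 16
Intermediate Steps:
u(A, K) = 8 - K - 2*A (u(A, K) = 8 - ((A + K) + A) = 8 - (K + 2*A) = 8 + (-K - 2*A) = 8 - K - 2*A)
Z(Q) = 7 + Q (Z(Q) = 3*Q + (8 - 1*1 - 2*Q) = 3*Q + (8 - 1 - 2*Q) = 3*Q + (7 - 2*Q) = 7 + Q)
Z(-16) - 1*(-25) = (7 - 16) - 1*(-25) = -9 + 25 = 16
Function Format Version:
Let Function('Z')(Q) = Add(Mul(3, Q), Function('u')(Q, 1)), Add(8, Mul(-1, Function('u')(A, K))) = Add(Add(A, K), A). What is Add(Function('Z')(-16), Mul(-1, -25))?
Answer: 16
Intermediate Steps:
Function('u')(A, K) = Add(8, Mul(-1, K), Mul(-2, A)) (Function('u')(A, K) = Add(8, Mul(-1, Add(Add(A, K), A))) = Add(8, Mul(-1, Add(K, Mul(2, A)))) = Add(8, Add(Mul(-1, K), Mul(-2, A))) = Add(8, Mul(-1, K), Mul(-2, A)))
Function('Z')(Q) = Add(7, Q) (Function('Z')(Q) = Add(Mul(3, Q), Add(8, Mul(-1, 1), Mul(-2, Q))) = Add(Mul(3, Q), Add(8, -1, Mul(-2, Q))) = Add(Mul(3, Q), Add(7, Mul(-2, Q))) = Add(7, Q))
Add(Function('Z')(-16), Mul(-1, -25)) = Add(Add(7, -16), Mul(-1, -25)) = Add(-9, 25) = 16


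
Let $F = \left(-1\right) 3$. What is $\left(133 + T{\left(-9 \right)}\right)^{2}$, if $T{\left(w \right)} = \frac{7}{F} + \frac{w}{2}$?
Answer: $\frac{573049}{36} \approx 15918.0$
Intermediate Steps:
$F = -3$
$T{\left(w \right)} = - \frac{7}{3} + \frac{w}{2}$ ($T{\left(w \right)} = \frac{7}{-3} + \frac{w}{2} = 7 \left(- \frac{1}{3}\right) + w \frac{1}{2} = - \frac{7}{3} + \frac{w}{2}$)
$\left(133 + T{\left(-9 \right)}\right)^{2} = \left(133 + \left(- \frac{7}{3} + \frac{1}{2} \left(-9\right)\right)\right)^{2} = \left(133 - \frac{41}{6}\right)^{2} = \left(\frac{757}{6}\right)^{2} = \frac{573049}{36}$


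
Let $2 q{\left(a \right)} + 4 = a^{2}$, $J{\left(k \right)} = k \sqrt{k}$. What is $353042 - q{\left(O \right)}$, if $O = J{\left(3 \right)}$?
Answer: $\frac{706061}{2} \approx 3.5303 \cdot 10^{5}$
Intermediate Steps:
$J{\left(k \right)} = k^{\frac{3}{2}}$
$O = 3 \sqrt{3}$ ($O = 3^{\frac{3}{2}} = 3 \sqrt{3} \approx 5.1962$)
$q{\left(a \right)} = -2 + \frac{a^{2}}{2}$
$353042 - q{\left(O \right)} = 353042 - \left(-2 + \frac{\left(3 \sqrt{3}\right)^{2}}{2}\right) = 353042 - \left(-2 + \frac{1}{2} \cdot 27\right) = 353042 - \left(-2 + \frac{27}{2}\right) = 353042 - \frac{23}{2} = \frac{706061}{2}$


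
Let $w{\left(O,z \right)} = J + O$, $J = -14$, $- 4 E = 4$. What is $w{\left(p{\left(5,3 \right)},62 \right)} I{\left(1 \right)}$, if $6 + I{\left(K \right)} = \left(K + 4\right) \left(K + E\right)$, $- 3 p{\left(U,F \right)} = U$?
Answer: $94$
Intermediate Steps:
$E = -1$ ($E = \left(- \frac{1}{4}\right) 4 = -1$)
$p{\left(U,F \right)} = - \frac{U}{3}$
$w{\left(O,z \right)} = -14 + O$
$I{\left(K \right)} = -6 + \left(-1 + K\right) \left(4 + K\right)$ ($I{\left(K \right)} = -6 + \left(K + 4\right) \left(K - 1\right) = -6 + \left(4 + K\right) \left(-1 + K\right) = -6 + \left(-1 + K\right) \left(4 + K\right)$)
$w{\left(p{\left(5,3 \right)},62 \right)} I{\left(1 \right)} = \left(-14 - \frac{5}{3}\right) \left(-10 + 1^{2} + 3 \cdot 1\right) = \left(-14 - \frac{5}{3}\right) \left(-10 + 1 + 3\right) = \left(- \frac{47}{3}\right) \left(-6\right) = 94$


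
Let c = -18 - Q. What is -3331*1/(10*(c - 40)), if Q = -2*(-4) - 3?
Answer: 3331/630 ≈ 5.2873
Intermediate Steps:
Q = 5 (Q = 8 - 3 = 5)
c = -23 (c = -18 - 1*5 = -18 - 5 = -23)
-3331*1/(10*(c - 40)) = -3331*1/(10*(-23 - 40)) = -3331/(10*(-63)) = -3331/(-630) = -3331*(-1/630) = 3331/630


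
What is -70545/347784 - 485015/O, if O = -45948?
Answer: 13786587925/1331664936 ≈ 10.353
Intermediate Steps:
-70545/347784 - 485015/O = -70545/347784 - 485015/(-45948) = -70545*1/347784 - 485015*(-1/45948) = -23515/115928 + 485015/45948 = 13786587925/1331664936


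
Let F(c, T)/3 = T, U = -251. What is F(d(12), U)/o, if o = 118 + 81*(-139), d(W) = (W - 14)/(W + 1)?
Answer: 753/11141 ≈ 0.067588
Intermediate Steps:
d(W) = (-14 + W)/(1 + W)
F(c, T) = 3*T
o = -11141 (o = 118 - 11259 = -11141)
F(d(12), U)/o = (3*(-251))/(-11141) = -753*(-1/11141) = 753/11141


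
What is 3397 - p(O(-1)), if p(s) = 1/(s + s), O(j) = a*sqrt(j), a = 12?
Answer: 3397 + I/24 ≈ 3397.0 + 0.041667*I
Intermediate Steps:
O(j) = 12*sqrt(j)
p(s) = 1/(2*s)
3397 - p(O(-1)) = 3397 - 1/(2*(12*sqrt(-1))) = 3397 - 1/(2*(12*I)) = 3397 - (-I/12)/2 = 3397 - (-1)*I/24 = 3397 + I/24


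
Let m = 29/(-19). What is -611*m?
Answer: 17719/19 ≈ 932.58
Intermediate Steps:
m = -29/19 (m = 29*(-1/19) = -29/19 ≈ -1.5263)
-611*m = -611*(-29/19) = 17719/19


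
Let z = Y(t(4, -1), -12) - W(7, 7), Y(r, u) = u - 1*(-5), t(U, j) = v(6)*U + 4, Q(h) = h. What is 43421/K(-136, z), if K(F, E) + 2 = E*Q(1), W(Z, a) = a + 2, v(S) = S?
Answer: -43421/18 ≈ -2412.3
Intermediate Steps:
W(Z, a) = 2 + a
t(U, j) = 4 + 6*U (t(U, j) = 6*U + 4 = 4 + 6*U)
Y(r, u) = 5 + u (Y(r, u) = u + 5 = 5 + u)
z = -16 (z = (5 - 12) - (2 + 7) = -7 - 1*9 = -7 - 9 = -16)
K(F, E) = -2 + E (K(F, E) = -2 + E*1 = -2 + E)
43421/K(-136, z) = 43421/(-2 - 16) = 43421/(-18) = 43421*(-1/18) = -43421/18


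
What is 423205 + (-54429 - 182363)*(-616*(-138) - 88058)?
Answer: 722638805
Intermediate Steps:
423205 + (-54429 - 182363)*(-616*(-138) - 88058) = 423205 - 236792*(85008 - 88058) = 423205 - 236792*(-3050) = 423205 + 722215600 = 722638805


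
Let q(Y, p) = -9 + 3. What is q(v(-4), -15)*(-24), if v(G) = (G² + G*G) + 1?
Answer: 144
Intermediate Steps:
v(G) = 1 + 2*G² (v(G) = (G² + G²) + 1 = 2*G² + 1 = 1 + 2*G²)
q(Y, p) = -6
q(v(-4), -15)*(-24) = -6*(-24) = 144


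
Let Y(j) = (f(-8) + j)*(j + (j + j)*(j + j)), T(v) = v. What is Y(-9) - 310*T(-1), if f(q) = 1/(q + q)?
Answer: -40715/16 ≈ -2544.7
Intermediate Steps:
f(q) = 1/(2*q)
Y(j) = (-1/16 + j)*(j + 4*j²) (Y(j) = ((½)/(-8) + j)*(j + (j + j)*(j + j)) = ((½)*(-⅛) + j)*(j + (2*j)*(2*j)) = (-1/16 + j)*(j + 4*j²))
Y(-9) - 310*T(-1) = (1/16)*(-9)*(-1 + 12*(-9) + 64*(-9)²) - 310*(-1) = (1/16)*(-9)*(-1 - 108 + 64*81) - 1*(-310) = (1/16)*(-9)*(-1 - 108 + 5184) + 310 = (1/16)*(-9)*5075 + 310 = -45675/16 + 310 = -40715/16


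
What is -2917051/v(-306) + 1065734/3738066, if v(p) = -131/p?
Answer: -1668331692189421/244843323 ≈ -6.8139e+6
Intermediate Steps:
-2917051/v(-306) + 1065734/3738066 = -2917051/((-131/(-306))) + 1065734/3738066 = -2917051/((-131*(-1/306))) + 1065734*(1/3738066) = -2917051/131/306 + 532867/1869033 = -2917051*306/131 + 532867/1869033 = -892617606/131 + 532867/1869033 = -1668331692189421/244843323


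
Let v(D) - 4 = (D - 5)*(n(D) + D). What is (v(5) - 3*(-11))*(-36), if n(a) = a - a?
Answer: -1332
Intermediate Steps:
n(a) = 0
v(D) = 4 + D*(-5 + D) (v(D) = 4 + (D - 5)*(0 + D) = 4 + (-5 + D)*D = 4 + D*(-5 + D))
(v(5) - 3*(-11))*(-36) = ((4 + 5² - 5*5) - 3*(-11))*(-36) = ((4 + 25 - 25) + 33)*(-36) = (4 + 33)*(-36) = 37*(-36) = -1332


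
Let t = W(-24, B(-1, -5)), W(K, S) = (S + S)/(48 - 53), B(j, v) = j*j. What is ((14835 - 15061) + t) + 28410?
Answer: 140918/5 ≈ 28184.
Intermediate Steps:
B(j, v) = j²
W(K, S) = -2*S/5 (W(K, S) = (2*S)/(-5) = (2*S)*(-⅕) = -2*S/5)
t = -⅖ (t = -⅖*(-1)² = -⅖*1 = -⅖ ≈ -0.40000)
((14835 - 15061) + t) + 28410 = ((14835 - 15061) - ⅖) + 28410 = (-226 - ⅖) + 28410 = -1132/5 + 28410 = 140918/5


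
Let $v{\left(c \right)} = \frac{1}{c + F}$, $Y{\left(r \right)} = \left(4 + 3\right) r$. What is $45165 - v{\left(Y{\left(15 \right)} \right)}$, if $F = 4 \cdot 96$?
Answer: $\frac{22085684}{489} \approx 45165.0$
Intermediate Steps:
$F = 384$
$Y{\left(r \right)} = 7 r$
$v{\left(c \right)} = \frac{1}{384 + c}$ ($v{\left(c \right)} = \frac{1}{c + 384} = \frac{1}{384 + c}$)
$45165 - v{\left(Y{\left(15 \right)} \right)} = 45165 - \frac{1}{384 + 7 \cdot 15} = 45165 - \frac{1}{384 + 105} = 45165 - \frac{1}{489} = \frac{22085684}{489}$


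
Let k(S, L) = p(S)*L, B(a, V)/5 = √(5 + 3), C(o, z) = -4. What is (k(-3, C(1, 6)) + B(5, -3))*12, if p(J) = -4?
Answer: 192 + 120*√2 ≈ 361.71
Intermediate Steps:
B(a, V) = 10*√2 (B(a, V) = 5*√(5 + 3) = 5*√8 = 5*(2*√2) = 10*√2)
k(S, L) = -4*L
(k(-3, C(1, 6)) + B(5, -3))*12 = (-4*(-4) + 10*√2)*12 = (16 + 10*√2)*12 = 192 + 120*√2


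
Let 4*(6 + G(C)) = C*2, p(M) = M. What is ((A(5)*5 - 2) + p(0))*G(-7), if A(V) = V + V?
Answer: -456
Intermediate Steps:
A(V) = 2*V
G(C) = -6 + C/2 (G(C) = -6 + (C*2)/4 = -6 + (2*C)/4 = -6 + C/2)
((A(5)*5 - 2) + p(0))*G(-7) = (((2*5)*5 - 2) + 0)*(-6 + (½)*(-7)) = ((10*5 - 2) + 0)*(-6 - 7/2) = ((50 - 2) + 0)*(-19/2) = (48 + 0)*(-19/2) = 48*(-19/2) = -456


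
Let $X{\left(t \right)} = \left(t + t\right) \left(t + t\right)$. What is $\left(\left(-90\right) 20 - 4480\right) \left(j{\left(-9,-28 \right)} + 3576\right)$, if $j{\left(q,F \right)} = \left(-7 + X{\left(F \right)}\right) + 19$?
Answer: $-42226720$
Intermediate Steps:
$X{\left(t \right)} = 4 t^{2}$ ($X{\left(t \right)} = 2 t 2 t = 4 t^{2}$)
$j{\left(q,F \right)} = 12 + 4 F^{2}$ ($j{\left(q,F \right)} = \left(-7 + 4 F^{2}\right) + 19 = 12 + 4 F^{2}$)
$\left(\left(-90\right) 20 - 4480\right) \left(j{\left(-9,-28 \right)} + 3576\right) = \left(\left(-90\right) 20 - 4480\right) \left(\left(12 + 4 \left(-28\right)^{2}\right) + 3576\right) = \left(-1800 - 4480\right) \left(\left(12 + 4 \cdot 784\right) + 3576\right) = - 6280 \left(\left(12 + 3136\right) + 3576\right) = - 6280 \left(3148 + 3576\right) = \left(-6280\right) 6724 = -42226720$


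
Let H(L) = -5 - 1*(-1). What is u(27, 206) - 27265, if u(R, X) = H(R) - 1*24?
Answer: -27293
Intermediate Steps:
H(L) = -4 (H(L) = -5 + 1 = -4)
u(R, X) = -28 (u(R, X) = -4 - 1*24 = -4 - 24 = -28)
u(27, 206) - 27265 = -28 - 27265 = -27293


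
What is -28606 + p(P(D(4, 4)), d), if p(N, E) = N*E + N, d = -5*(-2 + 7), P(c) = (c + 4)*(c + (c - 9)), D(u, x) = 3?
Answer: -28102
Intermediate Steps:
P(c) = (-9 + 2*c)*(4 + c) (P(c) = (4 + c)*(c + (-9 + c)) = (4 + c)*(-9 + 2*c) = (-9 + 2*c)*(4 + c))
d = -25 (d = -5*5 = -25)
p(N, E) = N + E*N (p(N, E) = E*N + N = N + E*N)
-28606 + p(P(D(4, 4)), d) = -28606 + (-36 - 1*3 + 2*3²)*(1 - 25) = -28606 + (-36 - 3 + 2*9)*(-24) = -28606 + (-36 - 3 + 18)*(-24) = -28606 - 21*(-24) = -28606 + 504 = -28102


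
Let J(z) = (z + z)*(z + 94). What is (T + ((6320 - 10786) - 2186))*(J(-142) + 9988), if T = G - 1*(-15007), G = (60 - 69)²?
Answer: 199258320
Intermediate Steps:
J(z) = 2*z*(94 + z) (J(z) = (2*z)*(94 + z) = 2*z*(94 + z))
G = 81 (G = (-9)² = 81)
T = 15088 (T = 81 - 1*(-15007) = 81 + 15007 = 15088)
(T + ((6320 - 10786) - 2186))*(J(-142) + 9988) = (15088 + ((6320 - 10786) - 2186))*(2*(-142)*(94 - 142) + 9988) = (15088 + (-4466 - 2186))*(2*(-142)*(-48) + 9988) = (15088 - 6652)*(13632 + 9988) = 8436*23620 = 199258320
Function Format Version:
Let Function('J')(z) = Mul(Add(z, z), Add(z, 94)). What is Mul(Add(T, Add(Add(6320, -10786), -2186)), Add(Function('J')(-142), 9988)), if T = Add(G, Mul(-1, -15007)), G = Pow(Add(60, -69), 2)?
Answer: 199258320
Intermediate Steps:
Function('J')(z) = Mul(2, z, Add(94, z)) (Function('J')(z) = Mul(Mul(2, z), Add(94, z)) = Mul(2, z, Add(94, z)))
G = 81 (G = Pow(-9, 2) = 81)
T = 15088 (T = Add(81, Mul(-1, -15007)) = Add(81, 15007) = 15088)
Mul(Add(T, Add(Add(6320, -10786), -2186)), Add(Function('J')(-142), 9988)) = Mul(Add(15088, Add(Add(6320, -10786), -2186)), Add(Mul(2, -142, Add(94, -142)), 9988)) = Mul(Add(15088, Add(-4466, -2186)), Add(Mul(2, -142, -48), 9988)) = Mul(Add(15088, -6652), Add(13632, 9988)) = Mul(8436, 23620) = 199258320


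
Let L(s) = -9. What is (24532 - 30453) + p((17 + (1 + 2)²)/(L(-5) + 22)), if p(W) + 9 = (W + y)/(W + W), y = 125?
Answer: -23593/4 ≈ -5898.3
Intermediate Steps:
p(W) = -9 + (125 + W)/(2*W) (p(W) = -9 + (W + 125)/(W + W) = -9 + (125 + W)/((2*W)) = -9 + (125 + W)*(1/(2*W)) = -9 + (125 + W)/(2*W))
(24532 - 30453) + p((17 + (1 + 2)²)/(L(-5) + 22)) = (24532 - 30453) + (125 - 17*(17 + (1 + 2)²)/(-9 + 22))/(2*(((17 + (1 + 2)²)/(-9 + 22)))) = -5921 + (125 - 17*(17 + 3²)/13)/(2*(((17 + 3²)/13))) = -5921 + (125 - 17*(17 + 9)/13)/(2*(((17 + 9)*(1/13)))) = -5921 + (125 - 442/13)/(2*((26*(1/13)))) = -5921 + (½)*(125 - 17*2)/2 = -5921 + (½)*(½)*(125 - 34) = -5921 + (½)*(½)*91 = -5921 + 91/4 = -23593/4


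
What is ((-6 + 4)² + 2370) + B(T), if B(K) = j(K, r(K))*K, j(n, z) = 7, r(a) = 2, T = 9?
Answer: 2437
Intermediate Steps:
B(K) = 7*K
((-6 + 4)² + 2370) + B(T) = ((-6 + 4)² + 2370) + 7*9 = ((-2)² + 2370) + 63 = (4 + 2370) + 63 = 2374 + 63 = 2437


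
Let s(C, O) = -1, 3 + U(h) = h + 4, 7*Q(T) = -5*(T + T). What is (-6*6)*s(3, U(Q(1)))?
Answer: 36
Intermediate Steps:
Q(T) = -10*T/7 (Q(T) = (-5*(T + T))/7 = (-10*T)/7 = -10*T/7)
U(h) = 1 + h (U(h) = -3 + (h + 4) = -3 + (4 + h) = 1 + h)
(-6*6)*s(3, U(Q(1))) = -6*6*(-1) = -36*(-1) = 36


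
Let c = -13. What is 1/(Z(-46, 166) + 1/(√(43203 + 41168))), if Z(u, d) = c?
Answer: -1096823/14258698 - √84371/14258698 ≈ -0.076943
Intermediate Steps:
Z(u, d) = -13
1/(Z(-46, 166) + 1/(√(43203 + 41168))) = 1/(-13 + 1/(√(43203 + 41168))) = 1/(-13 + 1/(√84371)) = 1/(-13 + √84371/84371)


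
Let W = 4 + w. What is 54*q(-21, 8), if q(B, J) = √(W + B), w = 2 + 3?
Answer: 108*I*√3 ≈ 187.06*I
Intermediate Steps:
w = 5
W = 9 (W = 4 + 5 = 9)
q(B, J) = √(9 + B)
54*q(-21, 8) = 54*√(9 - 21) = 54*√(-12) = 54*(2*I*√3) = 108*I*√3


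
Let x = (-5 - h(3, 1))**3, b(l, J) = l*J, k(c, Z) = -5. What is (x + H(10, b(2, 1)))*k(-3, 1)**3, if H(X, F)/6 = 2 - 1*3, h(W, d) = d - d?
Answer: 16375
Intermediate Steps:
h(W, d) = 0
b(l, J) = J*l
H(X, F) = -6 (H(X, F) = 6*(2 - 1*3) = 6*(2 - 3) = 6*(-1) = -6)
x = -125 (x = (-5 - 1*0)**3 = (-5 + 0)**3 = (-5)**3 = -125)
(x + H(10, b(2, 1)))*k(-3, 1)**3 = (-125 - 6)*(-5)**3 = -131*(-125) = 16375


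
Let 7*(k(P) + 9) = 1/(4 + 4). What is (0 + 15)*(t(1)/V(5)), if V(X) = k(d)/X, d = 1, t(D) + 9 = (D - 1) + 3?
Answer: 25200/503 ≈ 50.099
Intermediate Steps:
t(D) = -7 + D (t(D) = -9 + ((D - 1) + 3) = -9 + ((-1 + D) + 3) = -9 + (2 + D) = -7 + D)
k(P) = -503/56 (k(P) = -9 + 1/(7*(4 + 4)) = -9 + (⅐)/8 = -9 + (⅐)*(⅛) = -9 + 1/56 = -503/56)
V(X) = -503/(56*X)
(0 + 15)*(t(1)/V(5)) = (0 + 15)*((-7 + 1)/((-503/56/5))) = 15*(-6/((-503/56*⅕))) = 15*(-6/(-503/280)) = 15*(-6*(-280/503)) = 15*(1680/503) = 25200/503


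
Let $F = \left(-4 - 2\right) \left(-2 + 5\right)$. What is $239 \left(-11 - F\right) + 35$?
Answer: $1708$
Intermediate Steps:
$F = -18$ ($F = \left(-6\right) 3 = -18$)
$239 \left(-11 - F\right) + 35 = 239 \left(-11 - -18\right) + 35 = 239 \left(-11 + 18\right) + 35 = 239 \cdot 7 + 35 = 1673 + 35 = 1708$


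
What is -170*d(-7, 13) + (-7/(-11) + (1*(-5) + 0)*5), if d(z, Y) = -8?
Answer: 14692/11 ≈ 1335.6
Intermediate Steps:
-170*d(-7, 13) + (-7/(-11) + (1*(-5) + 0)*5) = -170*(-8) + (-7/(-11) + (1*(-5) + 0)*5) = 1360 + (-7*(-1/11) + (-5 + 0)*5) = 1360 + (7/11 - 5*5) = 1360 + (7/11 - 25) = 1360 - 268/11 = 14692/11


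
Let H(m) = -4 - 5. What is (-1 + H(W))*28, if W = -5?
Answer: -280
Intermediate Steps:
H(m) = -9
(-1 + H(W))*28 = (-1 - 9)*28 = -10*28 = -280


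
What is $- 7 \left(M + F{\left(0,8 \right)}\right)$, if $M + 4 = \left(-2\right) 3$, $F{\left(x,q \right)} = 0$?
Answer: $70$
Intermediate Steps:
$M = -10$ ($M = -4 - 6 = -10$)
$- 7 \left(M + F{\left(0,8 \right)}\right) = - 7 \left(-10 + 0\right) = \left(-7\right) \left(-10\right) = 70$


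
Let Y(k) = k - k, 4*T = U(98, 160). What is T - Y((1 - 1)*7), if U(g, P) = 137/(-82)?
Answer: -137/328 ≈ -0.41768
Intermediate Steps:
U(g, P) = -137/82 (U(g, P) = 137*(-1/82) = -137/82)
T = -137/328 (T = (1/4)*(-137/82) = -137/328 ≈ -0.41768)
Y(k) = 0
T - Y((1 - 1)*7) = -137/328 - 1*0 = -137/328 + 0 = -137/328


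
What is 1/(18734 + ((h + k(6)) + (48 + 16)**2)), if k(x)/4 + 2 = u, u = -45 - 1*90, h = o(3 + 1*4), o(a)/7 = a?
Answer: 1/22331 ≈ 4.4781e-5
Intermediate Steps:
o(a) = 7*a
h = 49 (h = 7*(3 + 1*4) = 7*(3 + 4) = 7*7 = 49)
u = -135 (u = -45 - 90 = -135)
k(x) = -548 (k(x) = -8 + 4*(-135) = -8 - 540 = -548)
1/(18734 + ((h + k(6)) + (48 + 16)**2)) = 1/(18734 + ((49 - 548) + (48 + 16)**2)) = 1/(18734 + (-499 + 64**2)) = 1/(18734 + (-499 + 4096)) = 1/(18734 + 3597) = 1/22331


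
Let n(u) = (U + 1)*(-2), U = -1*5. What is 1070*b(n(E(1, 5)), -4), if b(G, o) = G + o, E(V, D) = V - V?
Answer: 4280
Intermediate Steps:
U = -5
E(V, D) = 0
n(u) = 8 (n(u) = (-5 + 1)*(-2) = -4*(-2) = 8)
1070*b(n(E(1, 5)), -4) = 1070*(8 - 4) = 1070*4 = 4280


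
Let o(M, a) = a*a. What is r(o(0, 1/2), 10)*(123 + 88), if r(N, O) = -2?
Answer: -422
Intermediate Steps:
o(M, a) = a²
r(o(0, 1/2), 10)*(123 + 88) = -2*(123 + 88) = -2*211 = -422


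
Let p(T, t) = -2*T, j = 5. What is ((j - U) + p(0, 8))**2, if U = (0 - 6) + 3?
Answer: 64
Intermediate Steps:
U = -3 (U = -6 + 3 = -3)
((j - U) + p(0, 8))**2 = ((5 - 1*(-3)) - 2*0)**2 = ((5 + 3) + 0)**2 = (8 + 0)**2 = 8**2 = 64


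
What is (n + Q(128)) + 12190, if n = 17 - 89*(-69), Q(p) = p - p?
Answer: 18348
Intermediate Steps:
Q(p) = 0
n = 6158 (n = 17 + 6141 = 6158)
(n + Q(128)) + 12190 = (6158 + 0) + 12190 = 6158 + 12190 = 18348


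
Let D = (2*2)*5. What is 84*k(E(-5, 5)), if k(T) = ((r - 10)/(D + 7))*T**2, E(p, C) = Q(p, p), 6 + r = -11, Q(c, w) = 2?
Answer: -336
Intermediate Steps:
D = 20 (D = 4*5 = 20)
r = -17 (r = -6 - 11 = -17)
E(p, C) = 2
k(T) = -T**2 (k(T) = ((-17 - 10)/(20 + 7))*T**2 = (-27/27)*T**2 = (-27*1/27)*T**2 = -T**2)
84*k(E(-5, 5)) = 84*(-1*2**2) = 84*(-1*4) = 84*(-4) = -336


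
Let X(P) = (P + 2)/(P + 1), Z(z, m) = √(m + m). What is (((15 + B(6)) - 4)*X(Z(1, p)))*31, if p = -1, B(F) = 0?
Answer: 341*(√2 - 2*I)/(√2 - I) ≈ 454.67 - 160.75*I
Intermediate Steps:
Z(z, m) = √2*√m (Z(z, m) = √(2*m) = √2*√m)
X(P) = (2 + P)/(1 + P)
(((15 + B(6)) - 4)*X(Z(1, p)))*31 = (((15 + 0) - 4)*((2 + √2*√(-1))/(1 + √2*√(-1))))*31 = ((15 - 4)*((2 + √2*I)/(1 + √2*I)))*31 = (11*((2 + I*√2)/(1 + I*√2)))*31 = (11*(2 + I*√2)/(1 + I*√2))*31 = 341*(2 + I*√2)/(1 + I*√2)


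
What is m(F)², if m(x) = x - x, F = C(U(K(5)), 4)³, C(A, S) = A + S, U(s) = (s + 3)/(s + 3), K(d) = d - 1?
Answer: 0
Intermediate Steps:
K(d) = -1 + d
U(s) = 1 (U(s) = (3 + s)/(3 + s) = 1)
F = 125 (F = (1 + 4)³ = 5³ = 125)
m(x) = 0
m(F)² = 0² = 0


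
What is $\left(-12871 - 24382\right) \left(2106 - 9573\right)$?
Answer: $278168151$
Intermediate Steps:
$\left(-12871 - 24382\right) \left(2106 - 9573\right) = \left(-37253\right) \left(-7467\right) = 278168151$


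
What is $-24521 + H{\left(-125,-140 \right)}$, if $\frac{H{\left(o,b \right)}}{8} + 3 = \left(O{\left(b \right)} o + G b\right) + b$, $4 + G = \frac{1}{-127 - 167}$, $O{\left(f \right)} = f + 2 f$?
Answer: $\frac{8375195}{21} \approx 3.9882 \cdot 10^{5}$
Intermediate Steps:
$O{\left(f \right)} = 3 f$
$G = - \frac{1177}{294}$ ($G = -4 + \frac{1}{-127 - 167} = -4 + \frac{1}{-294} = -4 - \frac{1}{294} = - \frac{1177}{294} \approx -4.0034$)
$H{\left(o,b \right)} = -24 - \frac{3532 b}{147} + 24 b o$ ($H{\left(o,b \right)} = -24 + 8 \left(\left(3 b o - \frac{1177 b}{294}\right) + b\right) = -24 + 8 \left(\left(- \frac{1177 b}{294} + 3 b o\right) + b\right) = -24 + 8 \left(- \frac{883 b}{294} + 3 b o\right) = -24 + \left(- \frac{3532 b}{147} + 24 b o\right) = -24 - \frac{3532 b}{147} + 24 b o$)
$-24521 + H{\left(-125,-140 \right)} = -24521 - \left(- \frac{70136}{21} - 420000\right) = -24521 + \left(-24 + \frac{70640}{21} + 420000\right) = -24521 + \frac{8890136}{21} = \frac{8375195}{21}$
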